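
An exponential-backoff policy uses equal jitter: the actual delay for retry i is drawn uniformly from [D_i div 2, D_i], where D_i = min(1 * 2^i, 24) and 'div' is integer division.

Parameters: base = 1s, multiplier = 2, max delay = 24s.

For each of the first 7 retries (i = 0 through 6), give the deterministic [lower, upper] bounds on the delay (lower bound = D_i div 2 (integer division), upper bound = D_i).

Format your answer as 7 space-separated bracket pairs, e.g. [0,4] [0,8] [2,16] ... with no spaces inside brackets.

Computing bounds per retry:
  i=0: D_i=min(1*2^0,24)=1, bounds=[0,1]
  i=1: D_i=min(1*2^1,24)=2, bounds=[1,2]
  i=2: D_i=min(1*2^2,24)=4, bounds=[2,4]
  i=3: D_i=min(1*2^3,24)=8, bounds=[4,8]
  i=4: D_i=min(1*2^4,24)=16, bounds=[8,16]
  i=5: D_i=min(1*2^5,24)=24, bounds=[12,24]
  i=6: D_i=min(1*2^6,24)=24, bounds=[12,24]

Answer: [0,1] [1,2] [2,4] [4,8] [8,16] [12,24] [12,24]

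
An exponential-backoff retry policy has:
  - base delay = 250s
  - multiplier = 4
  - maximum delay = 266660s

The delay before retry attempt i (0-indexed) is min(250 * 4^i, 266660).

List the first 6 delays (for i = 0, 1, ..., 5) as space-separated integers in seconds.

Answer: 250 1000 4000 16000 64000 256000

Derivation:
Computing each delay:
  i=0: min(250*4^0, 266660) = 250
  i=1: min(250*4^1, 266660) = 1000
  i=2: min(250*4^2, 266660) = 4000
  i=3: min(250*4^3, 266660) = 16000
  i=4: min(250*4^4, 266660) = 64000
  i=5: min(250*4^5, 266660) = 256000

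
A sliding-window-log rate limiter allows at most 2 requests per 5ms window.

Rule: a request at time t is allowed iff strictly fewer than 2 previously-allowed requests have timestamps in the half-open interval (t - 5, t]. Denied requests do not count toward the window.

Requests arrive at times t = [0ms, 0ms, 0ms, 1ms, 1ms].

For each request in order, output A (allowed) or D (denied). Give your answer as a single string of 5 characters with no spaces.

Answer: AADDD

Derivation:
Tracking allowed requests in the window:
  req#1 t=0ms: ALLOW
  req#2 t=0ms: ALLOW
  req#3 t=0ms: DENY
  req#4 t=1ms: DENY
  req#5 t=1ms: DENY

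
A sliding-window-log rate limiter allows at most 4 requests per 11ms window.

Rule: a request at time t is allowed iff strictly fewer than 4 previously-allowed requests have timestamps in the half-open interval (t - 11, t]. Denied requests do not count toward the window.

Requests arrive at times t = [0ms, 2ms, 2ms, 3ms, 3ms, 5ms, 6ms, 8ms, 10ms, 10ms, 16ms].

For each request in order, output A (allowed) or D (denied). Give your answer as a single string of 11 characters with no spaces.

Tracking allowed requests in the window:
  req#1 t=0ms: ALLOW
  req#2 t=2ms: ALLOW
  req#3 t=2ms: ALLOW
  req#4 t=3ms: ALLOW
  req#5 t=3ms: DENY
  req#6 t=5ms: DENY
  req#7 t=6ms: DENY
  req#8 t=8ms: DENY
  req#9 t=10ms: DENY
  req#10 t=10ms: DENY
  req#11 t=16ms: ALLOW

Answer: AAAADDDDDDA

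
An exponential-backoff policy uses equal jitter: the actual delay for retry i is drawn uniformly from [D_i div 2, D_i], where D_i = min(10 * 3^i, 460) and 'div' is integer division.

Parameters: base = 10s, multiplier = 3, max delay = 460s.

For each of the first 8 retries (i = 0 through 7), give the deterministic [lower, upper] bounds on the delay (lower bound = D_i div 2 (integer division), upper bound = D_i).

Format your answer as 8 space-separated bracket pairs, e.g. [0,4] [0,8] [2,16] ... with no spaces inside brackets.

Answer: [5,10] [15,30] [45,90] [135,270] [230,460] [230,460] [230,460] [230,460]

Derivation:
Computing bounds per retry:
  i=0: D_i=min(10*3^0,460)=10, bounds=[5,10]
  i=1: D_i=min(10*3^1,460)=30, bounds=[15,30]
  i=2: D_i=min(10*3^2,460)=90, bounds=[45,90]
  i=3: D_i=min(10*3^3,460)=270, bounds=[135,270]
  i=4: D_i=min(10*3^4,460)=460, bounds=[230,460]
  i=5: D_i=min(10*3^5,460)=460, bounds=[230,460]
  i=6: D_i=min(10*3^6,460)=460, bounds=[230,460]
  i=7: D_i=min(10*3^7,460)=460, bounds=[230,460]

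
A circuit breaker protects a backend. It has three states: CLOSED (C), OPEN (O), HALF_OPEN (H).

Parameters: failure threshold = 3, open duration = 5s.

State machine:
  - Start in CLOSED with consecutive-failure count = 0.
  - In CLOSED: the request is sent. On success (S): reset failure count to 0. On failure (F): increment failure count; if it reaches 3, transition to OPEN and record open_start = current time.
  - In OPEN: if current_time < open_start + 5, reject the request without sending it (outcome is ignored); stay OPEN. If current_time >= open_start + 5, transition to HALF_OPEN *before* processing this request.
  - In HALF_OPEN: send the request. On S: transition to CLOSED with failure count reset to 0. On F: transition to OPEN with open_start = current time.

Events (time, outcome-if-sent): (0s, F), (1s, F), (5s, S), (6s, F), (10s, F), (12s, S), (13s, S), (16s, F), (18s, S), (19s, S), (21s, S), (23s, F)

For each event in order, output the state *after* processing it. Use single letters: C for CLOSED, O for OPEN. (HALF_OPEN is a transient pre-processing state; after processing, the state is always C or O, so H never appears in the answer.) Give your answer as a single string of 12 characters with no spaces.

Answer: CCCCCCCCCCCC

Derivation:
State after each event:
  event#1 t=0s outcome=F: state=CLOSED
  event#2 t=1s outcome=F: state=CLOSED
  event#3 t=5s outcome=S: state=CLOSED
  event#4 t=6s outcome=F: state=CLOSED
  event#5 t=10s outcome=F: state=CLOSED
  event#6 t=12s outcome=S: state=CLOSED
  event#7 t=13s outcome=S: state=CLOSED
  event#8 t=16s outcome=F: state=CLOSED
  event#9 t=18s outcome=S: state=CLOSED
  event#10 t=19s outcome=S: state=CLOSED
  event#11 t=21s outcome=S: state=CLOSED
  event#12 t=23s outcome=F: state=CLOSED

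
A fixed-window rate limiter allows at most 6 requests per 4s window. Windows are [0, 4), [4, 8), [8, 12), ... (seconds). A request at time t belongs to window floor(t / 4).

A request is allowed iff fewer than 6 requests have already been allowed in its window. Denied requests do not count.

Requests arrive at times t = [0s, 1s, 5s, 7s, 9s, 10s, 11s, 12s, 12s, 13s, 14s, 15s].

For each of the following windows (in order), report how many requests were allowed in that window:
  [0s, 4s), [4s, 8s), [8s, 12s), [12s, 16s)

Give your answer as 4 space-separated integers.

Processing requests:
  req#1 t=0s (window 0): ALLOW
  req#2 t=1s (window 0): ALLOW
  req#3 t=5s (window 1): ALLOW
  req#4 t=7s (window 1): ALLOW
  req#5 t=9s (window 2): ALLOW
  req#6 t=10s (window 2): ALLOW
  req#7 t=11s (window 2): ALLOW
  req#8 t=12s (window 3): ALLOW
  req#9 t=12s (window 3): ALLOW
  req#10 t=13s (window 3): ALLOW
  req#11 t=14s (window 3): ALLOW
  req#12 t=15s (window 3): ALLOW

Allowed counts by window: 2 2 3 5

Answer: 2 2 3 5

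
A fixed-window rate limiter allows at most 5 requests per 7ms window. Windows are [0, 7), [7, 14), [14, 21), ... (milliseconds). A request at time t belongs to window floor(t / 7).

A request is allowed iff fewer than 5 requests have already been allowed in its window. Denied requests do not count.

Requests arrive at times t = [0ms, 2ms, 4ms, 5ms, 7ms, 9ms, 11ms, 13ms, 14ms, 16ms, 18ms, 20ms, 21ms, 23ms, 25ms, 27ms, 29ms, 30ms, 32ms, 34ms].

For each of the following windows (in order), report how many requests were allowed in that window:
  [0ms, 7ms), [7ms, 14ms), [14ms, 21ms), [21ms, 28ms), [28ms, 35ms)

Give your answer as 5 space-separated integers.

Answer: 4 4 4 4 4

Derivation:
Processing requests:
  req#1 t=0ms (window 0): ALLOW
  req#2 t=2ms (window 0): ALLOW
  req#3 t=4ms (window 0): ALLOW
  req#4 t=5ms (window 0): ALLOW
  req#5 t=7ms (window 1): ALLOW
  req#6 t=9ms (window 1): ALLOW
  req#7 t=11ms (window 1): ALLOW
  req#8 t=13ms (window 1): ALLOW
  req#9 t=14ms (window 2): ALLOW
  req#10 t=16ms (window 2): ALLOW
  req#11 t=18ms (window 2): ALLOW
  req#12 t=20ms (window 2): ALLOW
  req#13 t=21ms (window 3): ALLOW
  req#14 t=23ms (window 3): ALLOW
  req#15 t=25ms (window 3): ALLOW
  req#16 t=27ms (window 3): ALLOW
  req#17 t=29ms (window 4): ALLOW
  req#18 t=30ms (window 4): ALLOW
  req#19 t=32ms (window 4): ALLOW
  req#20 t=34ms (window 4): ALLOW

Allowed counts by window: 4 4 4 4 4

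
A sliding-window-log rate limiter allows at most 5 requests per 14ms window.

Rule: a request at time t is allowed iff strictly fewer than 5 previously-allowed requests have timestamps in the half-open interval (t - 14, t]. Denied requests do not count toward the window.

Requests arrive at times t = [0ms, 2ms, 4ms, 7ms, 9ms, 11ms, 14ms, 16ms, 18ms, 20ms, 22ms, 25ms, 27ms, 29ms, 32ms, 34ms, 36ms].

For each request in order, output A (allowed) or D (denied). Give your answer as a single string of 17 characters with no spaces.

Tracking allowed requests in the window:
  req#1 t=0ms: ALLOW
  req#2 t=2ms: ALLOW
  req#3 t=4ms: ALLOW
  req#4 t=7ms: ALLOW
  req#5 t=9ms: ALLOW
  req#6 t=11ms: DENY
  req#7 t=14ms: ALLOW
  req#8 t=16ms: ALLOW
  req#9 t=18ms: ALLOW
  req#10 t=20ms: DENY
  req#11 t=22ms: ALLOW
  req#12 t=25ms: ALLOW
  req#13 t=27ms: DENY
  req#14 t=29ms: ALLOW
  req#15 t=32ms: ALLOW
  req#16 t=34ms: ALLOW
  req#17 t=36ms: ALLOW

Answer: AAAAADAAADAADAAAA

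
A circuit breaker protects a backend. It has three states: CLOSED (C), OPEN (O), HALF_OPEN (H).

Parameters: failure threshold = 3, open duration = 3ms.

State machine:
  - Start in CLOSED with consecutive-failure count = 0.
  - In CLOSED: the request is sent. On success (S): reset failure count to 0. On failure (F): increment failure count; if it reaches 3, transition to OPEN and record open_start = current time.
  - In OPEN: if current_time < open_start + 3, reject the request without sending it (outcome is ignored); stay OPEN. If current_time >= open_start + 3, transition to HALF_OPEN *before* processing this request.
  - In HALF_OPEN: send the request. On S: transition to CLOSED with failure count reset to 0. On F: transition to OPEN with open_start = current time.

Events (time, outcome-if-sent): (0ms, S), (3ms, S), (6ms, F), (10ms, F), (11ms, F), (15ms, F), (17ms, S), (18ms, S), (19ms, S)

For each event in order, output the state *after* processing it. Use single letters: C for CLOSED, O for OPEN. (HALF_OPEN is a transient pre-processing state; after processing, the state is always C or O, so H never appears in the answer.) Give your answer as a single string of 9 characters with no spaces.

State after each event:
  event#1 t=0ms outcome=S: state=CLOSED
  event#2 t=3ms outcome=S: state=CLOSED
  event#3 t=6ms outcome=F: state=CLOSED
  event#4 t=10ms outcome=F: state=CLOSED
  event#5 t=11ms outcome=F: state=OPEN
  event#6 t=15ms outcome=F: state=OPEN
  event#7 t=17ms outcome=S: state=OPEN
  event#8 t=18ms outcome=S: state=CLOSED
  event#9 t=19ms outcome=S: state=CLOSED

Answer: CCCCOOOCC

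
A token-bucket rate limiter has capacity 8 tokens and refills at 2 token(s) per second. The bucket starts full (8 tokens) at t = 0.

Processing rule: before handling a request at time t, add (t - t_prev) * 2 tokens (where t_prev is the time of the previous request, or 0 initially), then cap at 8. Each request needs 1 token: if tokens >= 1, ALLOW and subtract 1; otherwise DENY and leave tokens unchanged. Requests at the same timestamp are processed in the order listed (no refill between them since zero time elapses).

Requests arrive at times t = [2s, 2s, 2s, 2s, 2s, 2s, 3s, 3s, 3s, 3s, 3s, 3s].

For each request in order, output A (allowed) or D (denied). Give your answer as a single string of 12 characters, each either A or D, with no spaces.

Simulating step by step:
  req#1 t=2s: ALLOW
  req#2 t=2s: ALLOW
  req#3 t=2s: ALLOW
  req#4 t=2s: ALLOW
  req#5 t=2s: ALLOW
  req#6 t=2s: ALLOW
  req#7 t=3s: ALLOW
  req#8 t=3s: ALLOW
  req#9 t=3s: ALLOW
  req#10 t=3s: ALLOW
  req#11 t=3s: DENY
  req#12 t=3s: DENY

Answer: AAAAAAAAAADD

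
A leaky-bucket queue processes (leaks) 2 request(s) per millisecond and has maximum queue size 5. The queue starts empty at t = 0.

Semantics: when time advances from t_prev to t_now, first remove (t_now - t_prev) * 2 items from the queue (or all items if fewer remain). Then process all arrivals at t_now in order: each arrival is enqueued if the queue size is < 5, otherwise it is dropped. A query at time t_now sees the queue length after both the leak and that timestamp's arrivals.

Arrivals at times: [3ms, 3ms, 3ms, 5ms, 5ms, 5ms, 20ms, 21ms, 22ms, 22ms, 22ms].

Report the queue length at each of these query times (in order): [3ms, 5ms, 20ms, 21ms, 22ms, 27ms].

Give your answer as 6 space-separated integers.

Queue lengths at query times:
  query t=3ms: backlog = 3
  query t=5ms: backlog = 3
  query t=20ms: backlog = 1
  query t=21ms: backlog = 1
  query t=22ms: backlog = 3
  query t=27ms: backlog = 0

Answer: 3 3 1 1 3 0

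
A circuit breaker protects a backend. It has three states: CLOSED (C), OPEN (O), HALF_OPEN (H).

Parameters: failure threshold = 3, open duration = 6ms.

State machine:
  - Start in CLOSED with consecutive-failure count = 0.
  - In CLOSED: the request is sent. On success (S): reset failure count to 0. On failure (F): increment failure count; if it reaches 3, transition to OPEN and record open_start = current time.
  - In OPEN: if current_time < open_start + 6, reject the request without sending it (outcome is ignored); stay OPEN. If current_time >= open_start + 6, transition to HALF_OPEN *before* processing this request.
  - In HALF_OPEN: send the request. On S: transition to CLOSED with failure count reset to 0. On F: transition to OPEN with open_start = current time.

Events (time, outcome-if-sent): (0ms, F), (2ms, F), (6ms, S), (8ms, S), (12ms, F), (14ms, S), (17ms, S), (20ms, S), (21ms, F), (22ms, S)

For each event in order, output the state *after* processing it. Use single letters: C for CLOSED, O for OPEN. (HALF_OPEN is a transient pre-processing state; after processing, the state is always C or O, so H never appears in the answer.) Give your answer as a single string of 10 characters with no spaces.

State after each event:
  event#1 t=0ms outcome=F: state=CLOSED
  event#2 t=2ms outcome=F: state=CLOSED
  event#3 t=6ms outcome=S: state=CLOSED
  event#4 t=8ms outcome=S: state=CLOSED
  event#5 t=12ms outcome=F: state=CLOSED
  event#6 t=14ms outcome=S: state=CLOSED
  event#7 t=17ms outcome=S: state=CLOSED
  event#8 t=20ms outcome=S: state=CLOSED
  event#9 t=21ms outcome=F: state=CLOSED
  event#10 t=22ms outcome=S: state=CLOSED

Answer: CCCCCCCCCC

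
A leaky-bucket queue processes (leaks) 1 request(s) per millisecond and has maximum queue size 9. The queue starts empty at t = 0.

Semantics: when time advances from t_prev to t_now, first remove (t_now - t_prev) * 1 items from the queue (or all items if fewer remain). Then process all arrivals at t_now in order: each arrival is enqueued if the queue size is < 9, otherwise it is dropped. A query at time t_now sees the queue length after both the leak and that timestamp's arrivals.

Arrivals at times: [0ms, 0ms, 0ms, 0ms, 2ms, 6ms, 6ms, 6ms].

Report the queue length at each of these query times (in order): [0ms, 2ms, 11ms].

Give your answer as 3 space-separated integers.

Answer: 4 3 0

Derivation:
Queue lengths at query times:
  query t=0ms: backlog = 4
  query t=2ms: backlog = 3
  query t=11ms: backlog = 0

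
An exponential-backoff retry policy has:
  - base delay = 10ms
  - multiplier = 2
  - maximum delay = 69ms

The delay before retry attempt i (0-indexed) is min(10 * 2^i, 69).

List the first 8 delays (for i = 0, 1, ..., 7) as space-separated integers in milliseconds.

Answer: 10 20 40 69 69 69 69 69

Derivation:
Computing each delay:
  i=0: min(10*2^0, 69) = 10
  i=1: min(10*2^1, 69) = 20
  i=2: min(10*2^2, 69) = 40
  i=3: min(10*2^3, 69) = 69
  i=4: min(10*2^4, 69) = 69
  i=5: min(10*2^5, 69) = 69
  i=6: min(10*2^6, 69) = 69
  i=7: min(10*2^7, 69) = 69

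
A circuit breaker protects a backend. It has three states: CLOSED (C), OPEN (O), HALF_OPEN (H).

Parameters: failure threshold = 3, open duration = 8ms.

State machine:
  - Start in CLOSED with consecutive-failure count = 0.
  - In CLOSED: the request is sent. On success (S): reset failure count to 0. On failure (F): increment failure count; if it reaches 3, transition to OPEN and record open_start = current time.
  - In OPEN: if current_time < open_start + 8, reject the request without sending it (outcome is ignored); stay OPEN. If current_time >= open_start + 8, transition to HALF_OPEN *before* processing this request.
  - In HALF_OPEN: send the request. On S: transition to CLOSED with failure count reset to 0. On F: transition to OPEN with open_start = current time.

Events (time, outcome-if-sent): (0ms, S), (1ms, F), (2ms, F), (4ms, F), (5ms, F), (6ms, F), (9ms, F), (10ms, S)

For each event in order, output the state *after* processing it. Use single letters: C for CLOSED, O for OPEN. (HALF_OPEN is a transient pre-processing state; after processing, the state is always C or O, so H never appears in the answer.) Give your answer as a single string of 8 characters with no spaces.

Answer: CCCOOOOO

Derivation:
State after each event:
  event#1 t=0ms outcome=S: state=CLOSED
  event#2 t=1ms outcome=F: state=CLOSED
  event#3 t=2ms outcome=F: state=CLOSED
  event#4 t=4ms outcome=F: state=OPEN
  event#5 t=5ms outcome=F: state=OPEN
  event#6 t=6ms outcome=F: state=OPEN
  event#7 t=9ms outcome=F: state=OPEN
  event#8 t=10ms outcome=S: state=OPEN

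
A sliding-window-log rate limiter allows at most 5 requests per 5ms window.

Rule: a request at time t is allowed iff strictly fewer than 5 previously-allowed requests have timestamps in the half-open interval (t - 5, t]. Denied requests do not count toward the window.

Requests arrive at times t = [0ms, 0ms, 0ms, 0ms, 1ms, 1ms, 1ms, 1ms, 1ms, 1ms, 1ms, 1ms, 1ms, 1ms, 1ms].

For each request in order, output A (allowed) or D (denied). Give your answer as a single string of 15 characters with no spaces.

Answer: AAAAADDDDDDDDDD

Derivation:
Tracking allowed requests in the window:
  req#1 t=0ms: ALLOW
  req#2 t=0ms: ALLOW
  req#3 t=0ms: ALLOW
  req#4 t=0ms: ALLOW
  req#5 t=1ms: ALLOW
  req#6 t=1ms: DENY
  req#7 t=1ms: DENY
  req#8 t=1ms: DENY
  req#9 t=1ms: DENY
  req#10 t=1ms: DENY
  req#11 t=1ms: DENY
  req#12 t=1ms: DENY
  req#13 t=1ms: DENY
  req#14 t=1ms: DENY
  req#15 t=1ms: DENY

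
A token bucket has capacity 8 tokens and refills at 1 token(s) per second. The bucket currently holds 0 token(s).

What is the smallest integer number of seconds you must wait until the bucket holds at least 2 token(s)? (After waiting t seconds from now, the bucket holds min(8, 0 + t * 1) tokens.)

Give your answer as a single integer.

Need 0 + t * 1 >= 2, so t >= 2/1.
Smallest integer t = ceil(2/1) = 2.

Answer: 2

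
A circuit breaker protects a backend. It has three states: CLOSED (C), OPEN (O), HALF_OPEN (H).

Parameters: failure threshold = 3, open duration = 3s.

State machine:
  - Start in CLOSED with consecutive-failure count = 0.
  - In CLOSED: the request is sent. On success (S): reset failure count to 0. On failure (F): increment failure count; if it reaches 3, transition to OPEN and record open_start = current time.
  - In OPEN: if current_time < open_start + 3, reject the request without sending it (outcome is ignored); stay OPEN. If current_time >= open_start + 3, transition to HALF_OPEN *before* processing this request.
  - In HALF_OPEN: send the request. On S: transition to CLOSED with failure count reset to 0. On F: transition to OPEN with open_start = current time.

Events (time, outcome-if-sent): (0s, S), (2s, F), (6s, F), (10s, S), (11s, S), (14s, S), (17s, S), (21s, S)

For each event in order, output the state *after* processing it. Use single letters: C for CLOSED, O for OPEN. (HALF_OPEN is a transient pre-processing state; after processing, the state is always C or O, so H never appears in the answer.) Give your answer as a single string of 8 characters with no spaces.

State after each event:
  event#1 t=0s outcome=S: state=CLOSED
  event#2 t=2s outcome=F: state=CLOSED
  event#3 t=6s outcome=F: state=CLOSED
  event#4 t=10s outcome=S: state=CLOSED
  event#5 t=11s outcome=S: state=CLOSED
  event#6 t=14s outcome=S: state=CLOSED
  event#7 t=17s outcome=S: state=CLOSED
  event#8 t=21s outcome=S: state=CLOSED

Answer: CCCCCCCC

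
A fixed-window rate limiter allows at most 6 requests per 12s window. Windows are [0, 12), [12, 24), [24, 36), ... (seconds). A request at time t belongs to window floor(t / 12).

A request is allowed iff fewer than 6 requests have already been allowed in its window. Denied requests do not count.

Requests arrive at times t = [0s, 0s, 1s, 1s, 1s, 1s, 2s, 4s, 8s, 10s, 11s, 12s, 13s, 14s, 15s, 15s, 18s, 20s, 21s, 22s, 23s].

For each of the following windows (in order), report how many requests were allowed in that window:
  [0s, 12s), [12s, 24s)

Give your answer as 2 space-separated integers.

Answer: 6 6

Derivation:
Processing requests:
  req#1 t=0s (window 0): ALLOW
  req#2 t=0s (window 0): ALLOW
  req#3 t=1s (window 0): ALLOW
  req#4 t=1s (window 0): ALLOW
  req#5 t=1s (window 0): ALLOW
  req#6 t=1s (window 0): ALLOW
  req#7 t=2s (window 0): DENY
  req#8 t=4s (window 0): DENY
  req#9 t=8s (window 0): DENY
  req#10 t=10s (window 0): DENY
  req#11 t=11s (window 0): DENY
  req#12 t=12s (window 1): ALLOW
  req#13 t=13s (window 1): ALLOW
  req#14 t=14s (window 1): ALLOW
  req#15 t=15s (window 1): ALLOW
  req#16 t=15s (window 1): ALLOW
  req#17 t=18s (window 1): ALLOW
  req#18 t=20s (window 1): DENY
  req#19 t=21s (window 1): DENY
  req#20 t=22s (window 1): DENY
  req#21 t=23s (window 1): DENY

Allowed counts by window: 6 6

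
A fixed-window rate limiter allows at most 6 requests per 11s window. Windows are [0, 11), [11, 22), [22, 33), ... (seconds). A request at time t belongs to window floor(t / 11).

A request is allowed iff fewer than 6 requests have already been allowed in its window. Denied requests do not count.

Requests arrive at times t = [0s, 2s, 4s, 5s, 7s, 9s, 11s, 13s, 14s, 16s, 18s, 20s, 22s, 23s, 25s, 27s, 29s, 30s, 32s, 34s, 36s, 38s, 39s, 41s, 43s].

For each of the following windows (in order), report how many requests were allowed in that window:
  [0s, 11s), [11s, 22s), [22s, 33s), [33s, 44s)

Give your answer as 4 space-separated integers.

Processing requests:
  req#1 t=0s (window 0): ALLOW
  req#2 t=2s (window 0): ALLOW
  req#3 t=4s (window 0): ALLOW
  req#4 t=5s (window 0): ALLOW
  req#5 t=7s (window 0): ALLOW
  req#6 t=9s (window 0): ALLOW
  req#7 t=11s (window 1): ALLOW
  req#8 t=13s (window 1): ALLOW
  req#9 t=14s (window 1): ALLOW
  req#10 t=16s (window 1): ALLOW
  req#11 t=18s (window 1): ALLOW
  req#12 t=20s (window 1): ALLOW
  req#13 t=22s (window 2): ALLOW
  req#14 t=23s (window 2): ALLOW
  req#15 t=25s (window 2): ALLOW
  req#16 t=27s (window 2): ALLOW
  req#17 t=29s (window 2): ALLOW
  req#18 t=30s (window 2): ALLOW
  req#19 t=32s (window 2): DENY
  req#20 t=34s (window 3): ALLOW
  req#21 t=36s (window 3): ALLOW
  req#22 t=38s (window 3): ALLOW
  req#23 t=39s (window 3): ALLOW
  req#24 t=41s (window 3): ALLOW
  req#25 t=43s (window 3): ALLOW

Allowed counts by window: 6 6 6 6

Answer: 6 6 6 6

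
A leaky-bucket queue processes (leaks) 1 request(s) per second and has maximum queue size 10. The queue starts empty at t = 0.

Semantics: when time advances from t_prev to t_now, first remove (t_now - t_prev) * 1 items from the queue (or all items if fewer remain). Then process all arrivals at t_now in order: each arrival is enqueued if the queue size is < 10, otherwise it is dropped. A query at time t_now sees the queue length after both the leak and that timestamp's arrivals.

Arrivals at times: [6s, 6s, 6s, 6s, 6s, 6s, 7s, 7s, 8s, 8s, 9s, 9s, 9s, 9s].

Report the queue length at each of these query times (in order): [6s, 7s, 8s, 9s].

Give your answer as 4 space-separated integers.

Queue lengths at query times:
  query t=6s: backlog = 6
  query t=7s: backlog = 7
  query t=8s: backlog = 8
  query t=9s: backlog = 10

Answer: 6 7 8 10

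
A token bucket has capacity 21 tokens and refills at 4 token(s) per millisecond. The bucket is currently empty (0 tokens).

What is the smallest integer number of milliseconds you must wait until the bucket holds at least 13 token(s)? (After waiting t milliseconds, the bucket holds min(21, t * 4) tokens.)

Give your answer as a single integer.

Answer: 4

Derivation:
Need t * 4 >= 13, so t >= 13/4.
Smallest integer t = ceil(13/4) = 4.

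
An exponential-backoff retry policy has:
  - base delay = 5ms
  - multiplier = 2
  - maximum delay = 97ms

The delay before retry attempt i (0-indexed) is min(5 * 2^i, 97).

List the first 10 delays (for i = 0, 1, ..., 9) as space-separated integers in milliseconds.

Computing each delay:
  i=0: min(5*2^0, 97) = 5
  i=1: min(5*2^1, 97) = 10
  i=2: min(5*2^2, 97) = 20
  i=3: min(5*2^3, 97) = 40
  i=4: min(5*2^4, 97) = 80
  i=5: min(5*2^5, 97) = 97
  i=6: min(5*2^6, 97) = 97
  i=7: min(5*2^7, 97) = 97
  i=8: min(5*2^8, 97) = 97
  i=9: min(5*2^9, 97) = 97

Answer: 5 10 20 40 80 97 97 97 97 97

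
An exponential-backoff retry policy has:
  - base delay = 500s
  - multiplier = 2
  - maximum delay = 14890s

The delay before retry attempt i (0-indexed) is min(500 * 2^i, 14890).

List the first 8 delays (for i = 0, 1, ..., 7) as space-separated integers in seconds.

Answer: 500 1000 2000 4000 8000 14890 14890 14890

Derivation:
Computing each delay:
  i=0: min(500*2^0, 14890) = 500
  i=1: min(500*2^1, 14890) = 1000
  i=2: min(500*2^2, 14890) = 2000
  i=3: min(500*2^3, 14890) = 4000
  i=4: min(500*2^4, 14890) = 8000
  i=5: min(500*2^5, 14890) = 14890
  i=6: min(500*2^6, 14890) = 14890
  i=7: min(500*2^7, 14890) = 14890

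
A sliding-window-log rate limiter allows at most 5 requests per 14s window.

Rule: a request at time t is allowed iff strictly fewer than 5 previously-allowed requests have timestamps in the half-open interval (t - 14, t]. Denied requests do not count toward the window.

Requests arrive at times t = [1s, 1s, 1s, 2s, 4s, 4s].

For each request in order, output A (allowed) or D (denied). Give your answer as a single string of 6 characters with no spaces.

Tracking allowed requests in the window:
  req#1 t=1s: ALLOW
  req#2 t=1s: ALLOW
  req#3 t=1s: ALLOW
  req#4 t=2s: ALLOW
  req#5 t=4s: ALLOW
  req#6 t=4s: DENY

Answer: AAAAAD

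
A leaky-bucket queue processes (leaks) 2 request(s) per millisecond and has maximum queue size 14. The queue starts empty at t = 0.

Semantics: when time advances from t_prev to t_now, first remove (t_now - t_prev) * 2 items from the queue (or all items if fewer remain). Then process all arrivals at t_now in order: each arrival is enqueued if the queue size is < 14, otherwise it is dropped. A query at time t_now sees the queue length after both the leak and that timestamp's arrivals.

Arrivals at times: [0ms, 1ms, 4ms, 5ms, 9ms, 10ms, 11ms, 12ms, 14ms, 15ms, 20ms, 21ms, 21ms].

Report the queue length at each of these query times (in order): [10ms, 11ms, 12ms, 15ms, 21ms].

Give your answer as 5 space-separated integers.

Answer: 1 1 1 1 2

Derivation:
Queue lengths at query times:
  query t=10ms: backlog = 1
  query t=11ms: backlog = 1
  query t=12ms: backlog = 1
  query t=15ms: backlog = 1
  query t=21ms: backlog = 2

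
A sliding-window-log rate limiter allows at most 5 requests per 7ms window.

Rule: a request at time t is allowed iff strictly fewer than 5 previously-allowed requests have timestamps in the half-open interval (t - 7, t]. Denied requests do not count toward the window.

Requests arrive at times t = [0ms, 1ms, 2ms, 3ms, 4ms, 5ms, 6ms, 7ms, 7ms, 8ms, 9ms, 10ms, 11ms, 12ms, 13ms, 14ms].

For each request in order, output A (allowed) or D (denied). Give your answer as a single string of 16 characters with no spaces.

Tracking allowed requests in the window:
  req#1 t=0ms: ALLOW
  req#2 t=1ms: ALLOW
  req#3 t=2ms: ALLOW
  req#4 t=3ms: ALLOW
  req#5 t=4ms: ALLOW
  req#6 t=5ms: DENY
  req#7 t=6ms: DENY
  req#8 t=7ms: ALLOW
  req#9 t=7ms: DENY
  req#10 t=8ms: ALLOW
  req#11 t=9ms: ALLOW
  req#12 t=10ms: ALLOW
  req#13 t=11ms: ALLOW
  req#14 t=12ms: DENY
  req#15 t=13ms: DENY
  req#16 t=14ms: ALLOW

Answer: AAAAADDADAAAADDA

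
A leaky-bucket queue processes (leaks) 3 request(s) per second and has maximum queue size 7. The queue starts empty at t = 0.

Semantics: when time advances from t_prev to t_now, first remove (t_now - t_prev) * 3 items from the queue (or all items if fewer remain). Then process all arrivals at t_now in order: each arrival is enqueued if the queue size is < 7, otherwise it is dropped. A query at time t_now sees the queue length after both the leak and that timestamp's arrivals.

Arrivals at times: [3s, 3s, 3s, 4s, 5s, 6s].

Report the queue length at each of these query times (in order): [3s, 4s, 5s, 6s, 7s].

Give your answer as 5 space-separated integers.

Queue lengths at query times:
  query t=3s: backlog = 3
  query t=4s: backlog = 1
  query t=5s: backlog = 1
  query t=6s: backlog = 1
  query t=7s: backlog = 0

Answer: 3 1 1 1 0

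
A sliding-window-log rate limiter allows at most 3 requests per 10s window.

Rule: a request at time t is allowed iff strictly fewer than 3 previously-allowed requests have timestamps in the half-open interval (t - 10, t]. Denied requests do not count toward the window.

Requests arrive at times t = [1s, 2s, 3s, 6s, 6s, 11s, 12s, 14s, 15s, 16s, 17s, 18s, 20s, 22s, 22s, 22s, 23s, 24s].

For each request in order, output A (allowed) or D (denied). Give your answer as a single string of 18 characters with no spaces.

Tracking allowed requests in the window:
  req#1 t=1s: ALLOW
  req#2 t=2s: ALLOW
  req#3 t=3s: ALLOW
  req#4 t=6s: DENY
  req#5 t=6s: DENY
  req#6 t=11s: ALLOW
  req#7 t=12s: ALLOW
  req#8 t=14s: ALLOW
  req#9 t=15s: DENY
  req#10 t=16s: DENY
  req#11 t=17s: DENY
  req#12 t=18s: DENY
  req#13 t=20s: DENY
  req#14 t=22s: ALLOW
  req#15 t=22s: ALLOW
  req#16 t=22s: DENY
  req#17 t=23s: DENY
  req#18 t=24s: ALLOW

Answer: AAADDAAADDDDDAADDA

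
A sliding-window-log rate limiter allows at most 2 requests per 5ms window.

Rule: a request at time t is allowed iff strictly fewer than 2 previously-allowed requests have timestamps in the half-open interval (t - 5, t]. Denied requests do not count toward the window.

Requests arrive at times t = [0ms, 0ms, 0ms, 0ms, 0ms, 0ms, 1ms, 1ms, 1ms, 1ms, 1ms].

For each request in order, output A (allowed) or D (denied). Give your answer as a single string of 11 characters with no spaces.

Tracking allowed requests in the window:
  req#1 t=0ms: ALLOW
  req#2 t=0ms: ALLOW
  req#3 t=0ms: DENY
  req#4 t=0ms: DENY
  req#5 t=0ms: DENY
  req#6 t=0ms: DENY
  req#7 t=1ms: DENY
  req#8 t=1ms: DENY
  req#9 t=1ms: DENY
  req#10 t=1ms: DENY
  req#11 t=1ms: DENY

Answer: AADDDDDDDDD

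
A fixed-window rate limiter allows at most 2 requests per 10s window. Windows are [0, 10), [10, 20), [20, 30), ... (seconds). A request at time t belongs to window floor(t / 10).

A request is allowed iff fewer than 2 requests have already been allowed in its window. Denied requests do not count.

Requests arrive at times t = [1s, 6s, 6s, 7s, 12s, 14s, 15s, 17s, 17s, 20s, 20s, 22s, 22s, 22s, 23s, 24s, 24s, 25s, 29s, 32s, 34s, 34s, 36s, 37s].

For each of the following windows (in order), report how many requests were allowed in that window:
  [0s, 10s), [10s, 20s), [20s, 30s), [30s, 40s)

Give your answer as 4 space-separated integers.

Answer: 2 2 2 2

Derivation:
Processing requests:
  req#1 t=1s (window 0): ALLOW
  req#2 t=6s (window 0): ALLOW
  req#3 t=6s (window 0): DENY
  req#4 t=7s (window 0): DENY
  req#5 t=12s (window 1): ALLOW
  req#6 t=14s (window 1): ALLOW
  req#7 t=15s (window 1): DENY
  req#8 t=17s (window 1): DENY
  req#9 t=17s (window 1): DENY
  req#10 t=20s (window 2): ALLOW
  req#11 t=20s (window 2): ALLOW
  req#12 t=22s (window 2): DENY
  req#13 t=22s (window 2): DENY
  req#14 t=22s (window 2): DENY
  req#15 t=23s (window 2): DENY
  req#16 t=24s (window 2): DENY
  req#17 t=24s (window 2): DENY
  req#18 t=25s (window 2): DENY
  req#19 t=29s (window 2): DENY
  req#20 t=32s (window 3): ALLOW
  req#21 t=34s (window 3): ALLOW
  req#22 t=34s (window 3): DENY
  req#23 t=36s (window 3): DENY
  req#24 t=37s (window 3): DENY

Allowed counts by window: 2 2 2 2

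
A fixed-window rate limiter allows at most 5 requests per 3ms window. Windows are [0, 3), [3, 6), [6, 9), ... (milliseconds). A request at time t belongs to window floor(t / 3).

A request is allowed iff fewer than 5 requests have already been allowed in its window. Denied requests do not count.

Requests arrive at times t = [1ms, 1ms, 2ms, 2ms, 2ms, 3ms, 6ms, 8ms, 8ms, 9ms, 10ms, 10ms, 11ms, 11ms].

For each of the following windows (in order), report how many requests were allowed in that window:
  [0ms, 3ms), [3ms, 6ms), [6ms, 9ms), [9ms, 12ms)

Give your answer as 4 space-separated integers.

Answer: 5 1 3 5

Derivation:
Processing requests:
  req#1 t=1ms (window 0): ALLOW
  req#2 t=1ms (window 0): ALLOW
  req#3 t=2ms (window 0): ALLOW
  req#4 t=2ms (window 0): ALLOW
  req#5 t=2ms (window 0): ALLOW
  req#6 t=3ms (window 1): ALLOW
  req#7 t=6ms (window 2): ALLOW
  req#8 t=8ms (window 2): ALLOW
  req#9 t=8ms (window 2): ALLOW
  req#10 t=9ms (window 3): ALLOW
  req#11 t=10ms (window 3): ALLOW
  req#12 t=10ms (window 3): ALLOW
  req#13 t=11ms (window 3): ALLOW
  req#14 t=11ms (window 3): ALLOW

Allowed counts by window: 5 1 3 5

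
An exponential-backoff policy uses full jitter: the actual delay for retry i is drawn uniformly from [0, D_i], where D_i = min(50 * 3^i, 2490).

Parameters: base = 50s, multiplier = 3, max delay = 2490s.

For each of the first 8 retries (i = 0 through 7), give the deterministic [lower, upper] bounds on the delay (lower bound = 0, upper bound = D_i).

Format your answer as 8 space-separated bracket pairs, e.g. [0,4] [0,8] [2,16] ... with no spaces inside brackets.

Computing bounds per retry:
  i=0: D_i=min(50*3^0,2490)=50, bounds=[0,50]
  i=1: D_i=min(50*3^1,2490)=150, bounds=[0,150]
  i=2: D_i=min(50*3^2,2490)=450, bounds=[0,450]
  i=3: D_i=min(50*3^3,2490)=1350, bounds=[0,1350]
  i=4: D_i=min(50*3^4,2490)=2490, bounds=[0,2490]
  i=5: D_i=min(50*3^5,2490)=2490, bounds=[0,2490]
  i=6: D_i=min(50*3^6,2490)=2490, bounds=[0,2490]
  i=7: D_i=min(50*3^7,2490)=2490, bounds=[0,2490]

Answer: [0,50] [0,150] [0,450] [0,1350] [0,2490] [0,2490] [0,2490] [0,2490]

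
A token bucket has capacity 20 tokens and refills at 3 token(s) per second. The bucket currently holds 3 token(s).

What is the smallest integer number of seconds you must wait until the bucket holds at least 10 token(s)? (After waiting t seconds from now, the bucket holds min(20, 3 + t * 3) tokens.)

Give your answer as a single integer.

Answer: 3

Derivation:
Need 3 + t * 3 >= 10, so t >= 7/3.
Smallest integer t = ceil(7/3) = 3.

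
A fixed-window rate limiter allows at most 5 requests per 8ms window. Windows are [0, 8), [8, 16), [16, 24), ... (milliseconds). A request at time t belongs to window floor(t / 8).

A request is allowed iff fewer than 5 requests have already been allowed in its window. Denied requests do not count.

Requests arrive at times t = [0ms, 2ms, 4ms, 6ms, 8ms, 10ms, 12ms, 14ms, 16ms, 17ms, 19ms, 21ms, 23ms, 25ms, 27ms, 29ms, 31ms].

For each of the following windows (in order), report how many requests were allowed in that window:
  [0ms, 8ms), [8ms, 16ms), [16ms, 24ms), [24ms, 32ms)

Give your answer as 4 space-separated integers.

Answer: 4 4 5 4

Derivation:
Processing requests:
  req#1 t=0ms (window 0): ALLOW
  req#2 t=2ms (window 0): ALLOW
  req#3 t=4ms (window 0): ALLOW
  req#4 t=6ms (window 0): ALLOW
  req#5 t=8ms (window 1): ALLOW
  req#6 t=10ms (window 1): ALLOW
  req#7 t=12ms (window 1): ALLOW
  req#8 t=14ms (window 1): ALLOW
  req#9 t=16ms (window 2): ALLOW
  req#10 t=17ms (window 2): ALLOW
  req#11 t=19ms (window 2): ALLOW
  req#12 t=21ms (window 2): ALLOW
  req#13 t=23ms (window 2): ALLOW
  req#14 t=25ms (window 3): ALLOW
  req#15 t=27ms (window 3): ALLOW
  req#16 t=29ms (window 3): ALLOW
  req#17 t=31ms (window 3): ALLOW

Allowed counts by window: 4 4 5 4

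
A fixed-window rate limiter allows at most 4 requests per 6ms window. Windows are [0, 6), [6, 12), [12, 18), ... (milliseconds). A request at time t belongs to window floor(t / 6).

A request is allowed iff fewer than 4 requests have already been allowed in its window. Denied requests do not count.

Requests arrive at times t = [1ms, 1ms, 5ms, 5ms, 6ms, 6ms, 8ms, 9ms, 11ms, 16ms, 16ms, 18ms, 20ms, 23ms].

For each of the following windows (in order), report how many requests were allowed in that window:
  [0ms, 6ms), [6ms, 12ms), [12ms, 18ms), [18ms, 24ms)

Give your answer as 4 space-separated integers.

Processing requests:
  req#1 t=1ms (window 0): ALLOW
  req#2 t=1ms (window 0): ALLOW
  req#3 t=5ms (window 0): ALLOW
  req#4 t=5ms (window 0): ALLOW
  req#5 t=6ms (window 1): ALLOW
  req#6 t=6ms (window 1): ALLOW
  req#7 t=8ms (window 1): ALLOW
  req#8 t=9ms (window 1): ALLOW
  req#9 t=11ms (window 1): DENY
  req#10 t=16ms (window 2): ALLOW
  req#11 t=16ms (window 2): ALLOW
  req#12 t=18ms (window 3): ALLOW
  req#13 t=20ms (window 3): ALLOW
  req#14 t=23ms (window 3): ALLOW

Allowed counts by window: 4 4 2 3

Answer: 4 4 2 3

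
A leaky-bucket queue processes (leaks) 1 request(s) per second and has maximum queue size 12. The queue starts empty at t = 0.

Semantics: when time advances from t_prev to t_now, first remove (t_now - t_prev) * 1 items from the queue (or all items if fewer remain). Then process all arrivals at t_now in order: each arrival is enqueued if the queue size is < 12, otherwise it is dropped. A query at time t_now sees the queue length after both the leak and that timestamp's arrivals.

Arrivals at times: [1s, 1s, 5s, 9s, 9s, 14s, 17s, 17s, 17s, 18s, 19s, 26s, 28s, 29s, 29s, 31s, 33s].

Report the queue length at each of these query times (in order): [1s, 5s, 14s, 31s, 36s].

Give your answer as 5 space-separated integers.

Answer: 2 1 1 1 0

Derivation:
Queue lengths at query times:
  query t=1s: backlog = 2
  query t=5s: backlog = 1
  query t=14s: backlog = 1
  query t=31s: backlog = 1
  query t=36s: backlog = 0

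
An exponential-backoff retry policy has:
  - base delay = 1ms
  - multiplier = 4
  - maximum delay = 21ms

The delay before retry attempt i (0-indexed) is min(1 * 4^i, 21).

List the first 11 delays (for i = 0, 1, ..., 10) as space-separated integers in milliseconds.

Answer: 1 4 16 21 21 21 21 21 21 21 21

Derivation:
Computing each delay:
  i=0: min(1*4^0, 21) = 1
  i=1: min(1*4^1, 21) = 4
  i=2: min(1*4^2, 21) = 16
  i=3: min(1*4^3, 21) = 21
  i=4: min(1*4^4, 21) = 21
  i=5: min(1*4^5, 21) = 21
  i=6: min(1*4^6, 21) = 21
  i=7: min(1*4^7, 21) = 21
  i=8: min(1*4^8, 21) = 21
  i=9: min(1*4^9, 21) = 21
  i=10: min(1*4^10, 21) = 21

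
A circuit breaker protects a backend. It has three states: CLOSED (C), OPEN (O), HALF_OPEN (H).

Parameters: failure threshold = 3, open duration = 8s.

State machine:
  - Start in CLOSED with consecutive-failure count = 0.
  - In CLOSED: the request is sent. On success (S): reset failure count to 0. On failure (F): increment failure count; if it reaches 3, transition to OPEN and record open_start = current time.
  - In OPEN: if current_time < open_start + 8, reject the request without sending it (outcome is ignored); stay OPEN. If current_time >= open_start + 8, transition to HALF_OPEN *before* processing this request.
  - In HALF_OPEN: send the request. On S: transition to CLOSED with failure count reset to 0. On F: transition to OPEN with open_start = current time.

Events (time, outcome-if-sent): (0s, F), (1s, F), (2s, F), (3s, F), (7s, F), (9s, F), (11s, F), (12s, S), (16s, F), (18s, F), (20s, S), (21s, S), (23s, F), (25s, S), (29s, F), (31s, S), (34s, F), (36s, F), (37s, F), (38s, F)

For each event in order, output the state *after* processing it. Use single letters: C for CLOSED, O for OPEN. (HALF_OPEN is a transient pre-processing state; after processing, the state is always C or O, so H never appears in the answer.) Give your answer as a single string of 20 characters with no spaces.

State after each event:
  event#1 t=0s outcome=F: state=CLOSED
  event#2 t=1s outcome=F: state=CLOSED
  event#3 t=2s outcome=F: state=OPEN
  event#4 t=3s outcome=F: state=OPEN
  event#5 t=7s outcome=F: state=OPEN
  event#6 t=9s outcome=F: state=OPEN
  event#7 t=11s outcome=F: state=OPEN
  event#8 t=12s outcome=S: state=OPEN
  event#9 t=16s outcome=F: state=OPEN
  event#10 t=18s outcome=F: state=OPEN
  event#11 t=20s outcome=S: state=CLOSED
  event#12 t=21s outcome=S: state=CLOSED
  event#13 t=23s outcome=F: state=CLOSED
  event#14 t=25s outcome=S: state=CLOSED
  event#15 t=29s outcome=F: state=CLOSED
  event#16 t=31s outcome=S: state=CLOSED
  event#17 t=34s outcome=F: state=CLOSED
  event#18 t=36s outcome=F: state=CLOSED
  event#19 t=37s outcome=F: state=OPEN
  event#20 t=38s outcome=F: state=OPEN

Answer: CCOOOOOOOOCCCCCCCCOO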